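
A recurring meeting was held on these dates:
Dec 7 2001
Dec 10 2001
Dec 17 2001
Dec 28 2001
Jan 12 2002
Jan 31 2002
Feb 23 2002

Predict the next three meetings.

Mar 22 2002, Apr 22 2002, May 27 2002

Intervals are 3, 7, 11, 15, 19, 23 days — an arithmetic progression with common difference 4.
Next gap: 27 days. Feb 23 2002 + 27 days = Mar 22 2002.
Next gap: 31 days. Mar 22 2002 + 31 days = Apr 22 2002.
Next gap: 35 days. Apr 22 2002 + 35 days = May 27 2002.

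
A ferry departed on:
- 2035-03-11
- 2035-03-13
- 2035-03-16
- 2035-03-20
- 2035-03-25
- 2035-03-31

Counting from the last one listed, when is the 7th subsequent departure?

Intervals are 2, 3, 4, 5, 6 days — an arithmetic progression with common difference 1.
Next gap: 7 days. 2035-03-31 + 7 days = 2035-04-07.
Next gap: 8 days. 2035-04-07 + 8 days = 2035-04-15.
Next gap: 9 days. 2035-04-15 + 9 days = 2035-04-24.
Next gap: 10 days. 2035-04-24 + 10 days = 2035-05-04.
Next gap: 11 days. 2035-05-04 + 11 days = 2035-05-15.
Next gap: 12 days. 2035-05-15 + 12 days = 2035-05-27.
Next gap: 13 days. 2035-05-27 + 13 days = 2035-06-09.

2035-06-09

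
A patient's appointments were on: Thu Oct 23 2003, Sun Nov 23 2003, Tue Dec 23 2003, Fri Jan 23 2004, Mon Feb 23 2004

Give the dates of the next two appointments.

Gaps: 31, 30, 31, 31 days — not constant. Every event is on the 23rd of the month.
Pattern: the 23rd of each month.
March 2004: Tue Mar 23 2004.
Next: April 2004 → Fri Apr 23 2004.

Tue Mar 23 2004, Fri Apr 23 2004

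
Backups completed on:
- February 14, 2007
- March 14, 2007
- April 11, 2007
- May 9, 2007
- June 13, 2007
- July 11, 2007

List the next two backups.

August 8, 2007; September 12, 2007

All dates are Wednesdays, 28, 28, 28, 35, 28 days apart.
Specifically, the 2nd Wednesday of each month.
August 2007 — 2nd Wednesday is August 8, 2007.
September 2007 — 2nd Wednesday is September 12, 2007.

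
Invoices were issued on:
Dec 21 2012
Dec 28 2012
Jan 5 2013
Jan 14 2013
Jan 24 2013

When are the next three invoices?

Gaps: 7, 8, 9, 10 days — each gap is 1 larger than the previous one.
Next gap: 11 days. Jan 24 2013 + 11 days = Feb 4 2013.
Next gap: 12 days. Feb 4 2013 + 12 days = Feb 16 2013.
Next gap: 13 days. Feb 16 2013 + 13 days = Mar 1 2013.

Feb 4 2013, Feb 16 2013, Mar 1 2013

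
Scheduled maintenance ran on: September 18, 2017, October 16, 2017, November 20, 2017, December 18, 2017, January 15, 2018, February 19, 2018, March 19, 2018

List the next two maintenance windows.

Gaps: 28, 35, 28, 28, 35, 28 days — a mix of 28 and 35. Every date is a Monday.
Each is the 3rd Monday of its month.
3rd Monday of April 2018: April 16, 2018.
3rd Monday of May 2018: May 21, 2018.

April 16, 2018; May 21, 2018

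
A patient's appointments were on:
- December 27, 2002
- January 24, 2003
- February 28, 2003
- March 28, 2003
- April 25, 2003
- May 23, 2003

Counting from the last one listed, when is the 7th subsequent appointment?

Gaps: 28, 35, 28, 28, 28 days — a mix of 28 and 35. Every date is a Friday.
Each is the 4th Friday of its month.
June 2003 — 4th Friday is June 27, 2003.
July 2003 — 4th Friday is July 25, 2003.
August 2003 — 4th Friday is August 22, 2003.
4th Friday of September 2003: September 26, 2003.
4th Friday of October 2003: October 24, 2003.
November 2003 — 4th Friday is November 28, 2003.
December 2003 — 4th Friday is December 26, 2003.

December 26, 2003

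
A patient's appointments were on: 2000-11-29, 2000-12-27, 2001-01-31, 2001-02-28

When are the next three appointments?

Every date is a Wednesday; gaps 28, 35, 28 days.
Each is the last Wednesday of its month (at least one falls on the 29th or later, ruling out '4th Wednesday').
Last Wednesday of March 2001: 2001-03-28.
Last Wednesday of April 2001: 2001-04-25.
Last Wednesday of May 2001: 2001-05-30.

2001-03-28, 2001-04-25, 2001-05-30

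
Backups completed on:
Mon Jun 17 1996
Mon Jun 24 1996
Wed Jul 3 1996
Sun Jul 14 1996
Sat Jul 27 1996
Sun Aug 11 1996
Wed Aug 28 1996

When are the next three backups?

Gaps: 7, 9, 11, 13, 15, 17 days — each gap is 2 larger than the previous one.
Next gap: 19 days. Wed Aug 28 1996 + 19 days = Mon Sep 16 1996.
Next gap: 21 days. Mon Sep 16 1996 + 21 days = Mon Oct 7 1996.
Next gap: 23 days. Mon Oct 7 1996 + 23 days = Wed Oct 30 1996.

Mon Sep 16 1996, Mon Oct 7 1996, Wed Oct 30 1996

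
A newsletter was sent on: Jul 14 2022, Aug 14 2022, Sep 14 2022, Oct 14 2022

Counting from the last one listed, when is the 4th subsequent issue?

Feb 14 2023

The day-of-month is always 14 (31, 31, 30 days between events).
So this recurs on the 14th of each month.
Next: November 2022 → Nov 14 2022.
December 2022: Dec 14 2022.
January 2023: Jan 14 2023.
Next: February 2023 → Feb 14 2023.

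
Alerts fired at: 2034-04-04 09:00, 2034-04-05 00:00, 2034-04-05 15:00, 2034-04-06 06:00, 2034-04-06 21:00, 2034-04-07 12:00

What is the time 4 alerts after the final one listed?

2034-04-10 00:00

Gaps: 15, 15, 15, 15, 15 hours — each event is 15 hours after the previous one.
2034-04-07 12:00 + 15 h = 2034-04-08 03:00.
2034-04-08 03:00 + 15 h = 2034-04-08 18:00.
2034-04-08 18:00 + 15 h = 2034-04-09 09:00.
2034-04-09 09:00 + 15 h = 2034-04-10 00:00.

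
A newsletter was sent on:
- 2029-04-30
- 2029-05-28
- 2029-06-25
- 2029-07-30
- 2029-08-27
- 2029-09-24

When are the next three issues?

Every date is a Monday; gaps 28, 28, 35, 28, 28 days.
Each is the last Monday of its month (at least one falls on the 29th or later, ruling out '4th Monday').
Last Monday of October 2029: 2029-10-29.
Last Monday of November 2029: 2029-11-26.
December 2029 ends with Monday 2029-12-31.

2029-10-29, 2029-11-26, 2029-12-31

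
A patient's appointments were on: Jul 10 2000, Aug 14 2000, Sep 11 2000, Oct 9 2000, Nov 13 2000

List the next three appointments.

Gaps: 35, 28, 28, 35 days — a mix of 28 and 35. Every date is a Monday.
Each is the 2nd Monday of its month.
2nd Monday of December 2000: Dec 11 2000.
January 2001 — 2nd Monday is Jan 8 2001.
2nd Monday of February 2001: Feb 12 2001.

Dec 11 2000, Jan 8 2001, Feb 12 2001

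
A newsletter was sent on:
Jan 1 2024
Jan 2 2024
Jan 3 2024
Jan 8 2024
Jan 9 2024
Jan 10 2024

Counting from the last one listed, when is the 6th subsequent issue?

Jan 24 2024

Gaps: 1, 1, 5, 1, 1 days — not constant, but cyclic with period 3.
The events fall on every Monday, Tuesday and Wednesday.
Next Monday: Jan 15 2024.
The following Tuesday is Jan 16 2024.
Next Wednesday: Jan 17 2024.
Next Monday: Jan 22 2024.
The following Tuesday is Jan 23 2024.
Next Wednesday: Jan 24 2024.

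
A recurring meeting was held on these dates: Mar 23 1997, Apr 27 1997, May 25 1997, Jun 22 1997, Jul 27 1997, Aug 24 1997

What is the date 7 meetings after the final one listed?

Mar 22 1998

These are Sundays at 28- or 35-day spacing (35, 28, 28, 35, 28).
The pattern: 4th Sunday of the month.
4th Sunday of September 1997: Sep 28 1997.
4th Sunday of October 1997: Oct 26 1997.
4th Sunday of November 1997: Nov 23 1997.
4th Sunday of December 1997: Dec 28 1997.
4th Sunday of January 1998: Jan 25 1998.
4th Sunday of February 1998: Feb 22 1998.
March 1998 — 4th Sunday is Mar 22 1998.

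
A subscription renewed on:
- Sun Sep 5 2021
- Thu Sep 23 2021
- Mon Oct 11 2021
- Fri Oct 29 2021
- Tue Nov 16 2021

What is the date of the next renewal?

Every event comes 18 days after the last (18, 18, 18, 18).
Tue Nov 16 2021 + 18 days = Sat Dec 4 2021.

Sat Dec 4 2021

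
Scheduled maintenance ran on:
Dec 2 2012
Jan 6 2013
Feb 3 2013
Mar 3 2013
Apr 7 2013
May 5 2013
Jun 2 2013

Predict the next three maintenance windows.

Jul 7 2013, Aug 4 2013, Sep 1 2013

Gaps: 35, 28, 28, 35, 28, 28 days — a mix of 28 and 35. Every date is a Sunday.
Each is the 1st Sunday of its month.
1st Sunday of July 2013: Jul 7 2013.
August 2013 — 1st Sunday is Aug 4 2013.
September 2013 — 1st Sunday is Sep 1 2013.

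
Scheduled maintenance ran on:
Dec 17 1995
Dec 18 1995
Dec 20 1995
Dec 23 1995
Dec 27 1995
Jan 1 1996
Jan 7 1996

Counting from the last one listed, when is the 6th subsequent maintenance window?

Intervals are 1, 2, 3, 4, 5, 6 days — an arithmetic progression with common difference 1.
Next gap: 7 days. Jan 7 1996 + 7 days = Jan 14 1996.
Next gap: 8 days. Jan 14 1996 + 8 days = Jan 22 1996.
Next gap: 9 days. Jan 22 1996 + 9 days = Jan 31 1996.
Next gap: 10 days. Jan 31 1996 + 10 days = Feb 10 1996.
Next gap: 11 days. Feb 10 1996 + 11 days = Feb 21 1996.
Next gap: 12 days. Feb 21 1996 + 12 days = Mar 4 1996.

Mar 4 1996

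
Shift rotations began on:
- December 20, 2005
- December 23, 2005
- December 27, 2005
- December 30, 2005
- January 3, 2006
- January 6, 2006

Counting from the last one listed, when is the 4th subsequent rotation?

January 20, 2006

Gaps: 3, 4, 3, 4, 3 days — not constant, but cyclic with period 2.
The events fall on every Tuesday and Friday.
The following Tuesday is January 10, 2006.
Next Friday: January 13, 2006.
Next Tuesday: January 17, 2006.
The following Friday is January 20, 2006.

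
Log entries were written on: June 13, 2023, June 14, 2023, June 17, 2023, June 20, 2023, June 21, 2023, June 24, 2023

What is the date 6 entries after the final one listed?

The gap pattern 1, 3, 3, 1, 3 repeats every 3 events.
These are the Tuesdays, Wednesdays and Saturdays of each week.
Next Tuesday: June 27, 2023.
Next Wednesday: June 28, 2023.
The following Saturday is July 1, 2023.
Next Tuesday: July 4, 2023.
The following Wednesday is July 5, 2023.
The following Saturday is July 8, 2023.

July 8, 2023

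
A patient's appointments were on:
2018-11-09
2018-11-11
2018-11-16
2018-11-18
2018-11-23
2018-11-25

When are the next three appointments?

Every event lands on a Friday or Sunday (gaps cycle 2, 5, 2, 5, 2).
So the schedule is: every Friday and Sunday.
Next Friday: 2018-11-30.
The following Sunday is 2018-12-02.
Next Friday: 2018-12-07.

2018-11-30, 2018-12-02, 2018-12-07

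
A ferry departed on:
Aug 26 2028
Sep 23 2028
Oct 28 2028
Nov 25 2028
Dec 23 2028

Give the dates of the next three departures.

Jan 27 2029, Feb 24 2029, Mar 24 2029

Gaps: 28, 35, 28, 28 days — a mix of 28 and 35. Every date is a Saturday.
Each is the 4th Saturday of its month.
4th Saturday of January 2029: Jan 27 2029.
February 2029 — 4th Saturday is Feb 24 2029.
March 2029 — 4th Saturday is Mar 24 2029.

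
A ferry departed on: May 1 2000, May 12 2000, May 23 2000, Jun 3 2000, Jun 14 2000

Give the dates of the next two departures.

Every event comes 11 days after the last (11, 11, 11, 11).
Jun 14 2000 + 11 days = Jun 25 2000.
Jun 25 2000 + 11 days = Jul 6 2000.

Jun 25 2000, Jul 6 2000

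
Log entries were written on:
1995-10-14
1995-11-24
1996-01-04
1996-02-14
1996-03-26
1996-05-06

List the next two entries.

The spacing is 41, 41, 41, 41, 41 days — always 41 days.
1996-05-06 + 41 days = 1996-06-16.
1996-06-16 + 41 days = 1996-07-27.

1996-06-16, 1996-07-27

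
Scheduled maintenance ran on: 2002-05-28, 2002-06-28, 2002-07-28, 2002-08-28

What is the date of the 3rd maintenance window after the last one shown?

2002-11-28

Gaps: 31, 30, 31 days — not constant. Every event is on the 28th of the month.
Pattern: the 28th of each month.
Next: September 2002 → 2002-09-28.
Next: October 2002 → 2002-10-28.
November 2002: 2002-11-28.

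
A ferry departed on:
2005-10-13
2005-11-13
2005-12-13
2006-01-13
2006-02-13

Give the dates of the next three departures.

The day-of-month is always 13 (31, 30, 31, 31 days between events).
So this recurs on the 13th of each month.
March 2006: 2006-03-13.
April 2006: 2006-04-13.
May 2006: 2006-05-13.

2006-03-13, 2006-04-13, 2006-05-13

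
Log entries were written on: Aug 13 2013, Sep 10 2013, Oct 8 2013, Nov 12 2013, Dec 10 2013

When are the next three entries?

These are Tuesdays at 28- or 35-day spacing (28, 28, 35, 28).
The pattern: 2nd Tuesday of the month.
2nd Tuesday of January 2014: Jan 14 2014.
2nd Tuesday of February 2014: Feb 11 2014.
2nd Tuesday of March 2014: Mar 11 2014.

Jan 14 2014, Feb 11 2014, Mar 11 2014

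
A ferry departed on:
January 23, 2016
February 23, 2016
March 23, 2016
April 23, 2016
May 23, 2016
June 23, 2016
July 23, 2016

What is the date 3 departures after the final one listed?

The day-of-month is always 23 (31, 29, 31, 30, 31, 30 days between events).
So this recurs on the 23rd of each month.
Next: August 2016 → August 23, 2016.
September 2016: September 23, 2016.
October 2016: October 23, 2016.

October 23, 2016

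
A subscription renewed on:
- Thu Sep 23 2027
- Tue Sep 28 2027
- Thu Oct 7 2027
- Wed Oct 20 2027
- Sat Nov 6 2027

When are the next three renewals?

Intervals are 5, 9, 13, 17 days — an arithmetic progression with common difference 4.
Next gap: 21 days. Sat Nov 6 2027 + 21 days = Sat Nov 27 2027.
Next gap: 25 days. Sat Nov 27 2027 + 25 days = Wed Dec 22 2027.
Next gap: 29 days. Wed Dec 22 2027 + 29 days = Thu Jan 20 2028.

Sat Nov 27 2027, Wed Dec 22 2027, Thu Jan 20 2028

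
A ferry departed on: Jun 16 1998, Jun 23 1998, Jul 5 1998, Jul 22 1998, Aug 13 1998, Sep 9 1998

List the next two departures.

Gaps: 7, 12, 17, 22, 27 days — each gap is 5 larger than the previous one.
Next gap: 32 days. Sep 9 1998 + 32 days = Oct 11 1998.
Next gap: 37 days. Oct 11 1998 + 37 days = Nov 17 1998.

Oct 11 1998, Nov 17 1998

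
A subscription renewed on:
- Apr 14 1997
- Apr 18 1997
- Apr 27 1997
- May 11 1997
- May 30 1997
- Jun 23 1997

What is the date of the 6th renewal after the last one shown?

Feb 27 1998

The spacing grows by 5 each time: 4, 9, 14, 19, 24 days.
Next gap: 29 days. Jun 23 1997 + 29 days = Jul 22 1997.
Next gap: 34 days. Jul 22 1997 + 34 days = Aug 25 1997.
Next gap: 39 days. Aug 25 1997 + 39 days = Oct 3 1997.
Next gap: 44 days. Oct 3 1997 + 44 days = Nov 16 1997.
Next gap: 49 days. Nov 16 1997 + 49 days = Jan 4 1998.
Next gap: 54 days. Jan 4 1998 + 54 days = Feb 27 1998.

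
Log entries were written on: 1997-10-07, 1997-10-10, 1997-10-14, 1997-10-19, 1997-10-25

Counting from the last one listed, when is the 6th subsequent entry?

The spacing grows by 1 each time: 3, 4, 5, 6 days.
Next gap: 7 days. 1997-10-25 + 7 days = 1997-11-01.
Next gap: 8 days. 1997-11-01 + 8 days = 1997-11-09.
Next gap: 9 days. 1997-11-09 + 9 days = 1997-11-18.
Next gap: 10 days. 1997-11-18 + 10 days = 1997-11-28.
Next gap: 11 days. 1997-11-28 + 11 days = 1997-12-09.
Next gap: 12 days. 1997-12-09 + 12 days = 1997-12-21.

1997-12-21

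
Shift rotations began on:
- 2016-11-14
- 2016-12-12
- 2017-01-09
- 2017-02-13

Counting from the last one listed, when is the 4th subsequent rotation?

2017-06-12

All dates are Mondays, 28, 28, 35 days apart.
Specifically, the 2nd Monday of each month.
2nd Monday of March 2017: 2017-03-13.
2nd Monday of April 2017: 2017-04-10.
2nd Monday of May 2017: 2017-05-08.
June 2017 — 2nd Monday is 2017-06-12.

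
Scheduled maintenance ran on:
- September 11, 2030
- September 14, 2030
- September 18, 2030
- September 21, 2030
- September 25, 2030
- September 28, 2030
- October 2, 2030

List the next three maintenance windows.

Every event lands on a Wednesday or Saturday (gaps cycle 3, 4, 3, 4, 3, 4).
So the schedule is: every Wednesday and Saturday.
Next Saturday: October 5, 2030.
The following Wednesday is October 9, 2030.
The following Saturday is October 12, 2030.

October 5, 2030; October 9, 2030; October 12, 2030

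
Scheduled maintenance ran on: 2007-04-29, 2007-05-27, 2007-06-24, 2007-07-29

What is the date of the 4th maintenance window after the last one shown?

All Sundays; the gaps (28, 28, 35) vary with month length.
This is the last Sunday of each month.
August 2007 ends with Sunday 2007-08-26.
September 2007 ends with Sunday 2007-09-30.
October 2007 ends with Sunday 2007-10-28.
Last Sunday of November 2007: 2007-11-25.

2007-11-25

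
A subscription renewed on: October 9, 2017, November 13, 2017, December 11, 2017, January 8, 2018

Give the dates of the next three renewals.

All dates are Mondays, 35, 28, 28 days apart.
Specifically, the 2nd Monday of each month.
February 2018 — 2nd Monday is February 12, 2018.
March 2018 — 2nd Monday is March 12, 2018.
2nd Monday of April 2018: April 9, 2018.

February 12, 2018; March 12, 2018; April 9, 2018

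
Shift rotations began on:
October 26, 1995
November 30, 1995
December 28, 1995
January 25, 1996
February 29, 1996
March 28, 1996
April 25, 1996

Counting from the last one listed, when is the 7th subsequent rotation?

November 28, 1996

These are Thursdays with 35, 28, 28, 35, 28, 28-day gaps.
Each is the final Thursday of its month — November 30, 1995 is past the 28th, so '4th Thursday' doesn't fit.
May 1996 ends with Thursday May 30, 1996.
Last Thursday of June 1996: June 27, 1996.
Last Thursday of July 1996: July 25, 1996.
Last Thursday of August 1996: August 29, 1996.
September 1996 ends with Thursday September 26, 1996.
October 1996 ends with Thursday October 31, 1996.
November 1996 ends with Thursday November 28, 1996.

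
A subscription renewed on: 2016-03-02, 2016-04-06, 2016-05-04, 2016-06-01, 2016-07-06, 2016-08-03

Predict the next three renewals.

These are Wednesdays at 28- or 35-day spacing (35, 28, 28, 35, 28).
The pattern: 1st Wednesday of the month.
1st Wednesday of September 2016: 2016-09-07.
1st Wednesday of October 2016: 2016-10-05.
November 2016 — 1st Wednesday is 2016-11-02.

2016-09-07, 2016-10-05, 2016-11-02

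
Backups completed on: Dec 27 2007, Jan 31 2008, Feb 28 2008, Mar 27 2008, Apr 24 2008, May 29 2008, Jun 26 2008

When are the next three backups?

Jul 31 2008, Aug 28 2008, Sep 25 2008

Every date is a Thursday; gaps 35, 28, 28, 28, 35, 28 days.
Each is the last Thursday of its month (at least one falls on the 29th or later, ruling out '4th Thursday').
July 2008 ends with Thursday Jul 31 2008.
Last Thursday of August 2008: Aug 28 2008.
Last Thursday of September 2008: Sep 25 2008.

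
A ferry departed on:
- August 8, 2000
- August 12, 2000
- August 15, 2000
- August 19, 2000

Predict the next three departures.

August 22, 2000; August 26, 2000; August 29, 2000

The gap pattern 4, 3, 4 repeats every 2 events.
These are the Tuesdays and Saturdays of each week.
The following Tuesday is August 22, 2000.
The following Saturday is August 26, 2000.
The following Tuesday is August 29, 2000.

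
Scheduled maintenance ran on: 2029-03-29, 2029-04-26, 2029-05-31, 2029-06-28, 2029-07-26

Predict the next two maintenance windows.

These are Thursdays with 28, 35, 28, 28-day gaps.
Each is the final Thursday of its month — 2029-03-29 is past the 28th, so '4th Thursday' doesn't fit.
August 2029 ends with Thursday 2029-08-30.
September 2029 ends with Thursday 2029-09-27.

2029-08-30, 2029-09-27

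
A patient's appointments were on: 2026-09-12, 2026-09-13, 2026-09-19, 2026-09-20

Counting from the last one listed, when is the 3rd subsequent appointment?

2026-10-03

Gaps: 1, 6, 1 days — not constant, but cyclic with period 2.
The events fall on every Saturday and Sunday.
The following Saturday is 2026-09-26.
Next Sunday: 2026-09-27.
Next Saturday: 2026-10-03.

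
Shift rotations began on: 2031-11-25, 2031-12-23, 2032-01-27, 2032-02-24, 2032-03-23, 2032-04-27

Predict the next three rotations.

2032-05-25, 2032-06-22, 2032-07-27

These are Tuesdays at 28- or 35-day spacing (28, 35, 28, 28, 35).
The pattern: 4th Tuesday of the month.
May 2032 — 4th Tuesday is 2032-05-25.
4th Tuesday of June 2032: 2032-06-22.
4th Tuesday of July 2032: 2032-07-27.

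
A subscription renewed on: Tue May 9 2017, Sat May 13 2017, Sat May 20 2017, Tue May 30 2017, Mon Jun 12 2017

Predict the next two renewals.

The spacing grows by 3 each time: 4, 7, 10, 13 days.
Next gap: 16 days. Mon Jun 12 2017 + 16 days = Wed Jun 28 2017.
Next gap: 19 days. Wed Jun 28 2017 + 19 days = Mon Jul 17 2017.

Wed Jun 28 2017, Mon Jul 17 2017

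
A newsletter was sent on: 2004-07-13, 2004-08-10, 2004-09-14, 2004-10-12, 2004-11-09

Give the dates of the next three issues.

These are Tuesdays at 28- or 35-day spacing (28, 35, 28, 28).
The pattern: 2nd Tuesday of the month.
2nd Tuesday of December 2004: 2004-12-14.
2nd Tuesday of January 2005: 2005-01-11.
2nd Tuesday of February 2005: 2005-02-08.

2004-12-14, 2005-01-11, 2005-02-08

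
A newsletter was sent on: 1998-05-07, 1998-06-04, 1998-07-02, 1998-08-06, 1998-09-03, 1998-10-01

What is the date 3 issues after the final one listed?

1999-01-07

Gaps: 28, 28, 35, 28, 28 days — a mix of 28 and 35. Every date is a Thursday.
Each is the 1st Thursday of its month.
November 1998 — 1st Thursday is 1998-11-05.
1st Thursday of December 1998: 1998-12-03.
January 1999 — 1st Thursday is 1999-01-07.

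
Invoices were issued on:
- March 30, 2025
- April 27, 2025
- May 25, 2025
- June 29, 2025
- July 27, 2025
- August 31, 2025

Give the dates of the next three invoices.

September 28, 2025; October 26, 2025; November 30, 2025

All Sundays; the gaps (28, 28, 35, 28, 35) vary with month length.
This is the last Sunday of each month.
Last Sunday of September 2025: September 28, 2025.
Last Sunday of October 2025: October 26, 2025.
November 2025 ends with Sunday November 30, 2025.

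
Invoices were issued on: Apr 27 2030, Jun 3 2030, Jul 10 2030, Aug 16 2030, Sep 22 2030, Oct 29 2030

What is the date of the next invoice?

Dec 5 2030

Gaps between consecutive events: 37, 37, 37, 37, 37 days — a constant 37-day interval.
Oct 29 2030 + 37 days = Dec 5 2030.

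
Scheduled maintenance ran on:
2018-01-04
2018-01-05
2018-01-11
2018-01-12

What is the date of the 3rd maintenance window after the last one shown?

Every event lands on a Thursday or Friday (gaps cycle 1, 6, 1).
So the schedule is: every Thursday and Friday.
Next Thursday: 2018-01-18.
The following Friday is 2018-01-19.
Next Thursday: 2018-01-25.

2018-01-25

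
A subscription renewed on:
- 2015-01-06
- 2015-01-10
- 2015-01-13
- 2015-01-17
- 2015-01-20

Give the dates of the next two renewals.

Gaps: 4, 3, 4, 3 days — not constant, but cyclic with period 2.
The events fall on every Tuesday and Saturday.
The following Saturday is 2015-01-24.
The following Tuesday is 2015-01-27.

2015-01-24, 2015-01-27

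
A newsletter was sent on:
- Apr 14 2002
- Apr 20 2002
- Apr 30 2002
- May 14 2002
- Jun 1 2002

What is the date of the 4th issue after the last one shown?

Sep 21 2002

Gaps: 6, 10, 14, 18 days — each gap is 4 larger than the previous one.
Next gap: 22 days. Jun 1 2002 + 22 days = Jun 23 2002.
Next gap: 26 days. Jun 23 2002 + 26 days = Jul 19 2002.
Next gap: 30 days. Jul 19 2002 + 30 days = Aug 18 2002.
Next gap: 34 days. Aug 18 2002 + 34 days = Sep 21 2002.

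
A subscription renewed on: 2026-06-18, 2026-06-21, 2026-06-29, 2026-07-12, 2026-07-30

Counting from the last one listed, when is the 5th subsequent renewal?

2027-01-11

Intervals are 3, 8, 13, 18 days — an arithmetic progression with common difference 5.
Next gap: 23 days. 2026-07-30 + 23 days = 2026-08-22.
Next gap: 28 days. 2026-08-22 + 28 days = 2026-09-19.
Next gap: 33 days. 2026-09-19 + 33 days = 2026-10-22.
Next gap: 38 days. 2026-10-22 + 38 days = 2026-11-29.
Next gap: 43 days. 2026-11-29 + 43 days = 2027-01-11.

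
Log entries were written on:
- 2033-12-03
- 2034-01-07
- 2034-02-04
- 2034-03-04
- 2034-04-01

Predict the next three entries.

These are Saturdays at 28- or 35-day spacing (35, 28, 28, 28).
The pattern: 1st Saturday of the month.
May 2034 — 1st Saturday is 2034-05-06.
1st Saturday of June 2034: 2034-06-03.
1st Saturday of July 2034: 2034-07-01.

2034-05-06, 2034-06-03, 2034-07-01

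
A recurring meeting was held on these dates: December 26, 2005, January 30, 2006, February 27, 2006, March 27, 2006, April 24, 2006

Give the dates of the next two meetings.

These are Mondays with 35, 28, 28, 28-day gaps.
Each is the final Monday of its month — January 30, 2006 is past the 28th, so '4th Monday' doesn't fit.
May 2006 ends with Monday May 29, 2006.
June 2006 ends with Monday June 26, 2006.

May 29, 2006; June 26, 2006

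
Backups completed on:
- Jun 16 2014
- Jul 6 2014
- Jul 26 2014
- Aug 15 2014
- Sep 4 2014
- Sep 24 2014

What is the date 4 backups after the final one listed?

Dec 13 2014

Gaps between consecutive events: 20, 20, 20, 20, 20 days — a constant 20-day interval.
Sep 24 2014 + 20 days = Oct 14 2014.
Oct 14 2014 + 20 days = Nov 3 2014.
Nov 3 2014 + 20 days = Nov 23 2014.
Nov 23 2014 + 20 days = Dec 13 2014.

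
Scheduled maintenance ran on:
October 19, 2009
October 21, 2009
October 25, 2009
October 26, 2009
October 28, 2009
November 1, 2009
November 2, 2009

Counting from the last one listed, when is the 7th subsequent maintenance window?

November 18, 2009

Every event lands on a Monday or Wednesday or Sunday (gaps cycle 2, 4, 1, 2, 4, 1).
So the schedule is: every Monday, Wednesday and Sunday.
Next Wednesday: November 4, 2009.
The following Sunday is November 8, 2009.
Next Monday: November 9, 2009.
Next Wednesday: November 11, 2009.
Next Sunday: November 15, 2009.
Next Monday: November 16, 2009.
The following Wednesday is November 18, 2009.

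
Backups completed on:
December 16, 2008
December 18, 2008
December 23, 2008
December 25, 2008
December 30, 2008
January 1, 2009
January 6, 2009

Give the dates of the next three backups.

Every event lands on a Tuesday or Thursday (gaps cycle 2, 5, 2, 5, 2, 5).
So the schedule is: every Tuesday and Thursday.
Next Thursday: January 8, 2009.
The following Tuesday is January 13, 2009.
Next Thursday: January 15, 2009.

January 8, 2009; January 13, 2009; January 15, 2009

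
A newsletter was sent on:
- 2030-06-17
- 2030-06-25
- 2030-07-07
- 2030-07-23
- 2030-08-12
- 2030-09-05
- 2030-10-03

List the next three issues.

Gaps: 8, 12, 16, 20, 24, 28 days — each gap is 4 larger than the previous one.
Next gap: 32 days. 2030-10-03 + 32 days = 2030-11-04.
Next gap: 36 days. 2030-11-04 + 36 days = 2030-12-10.
Next gap: 40 days. 2030-12-10 + 40 days = 2031-01-19.

2030-11-04, 2030-12-10, 2031-01-19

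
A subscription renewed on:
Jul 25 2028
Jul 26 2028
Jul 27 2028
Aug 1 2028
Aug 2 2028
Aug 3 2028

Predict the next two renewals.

Every event lands on a Tuesday or Wednesday or Thursday (gaps cycle 1, 1, 5, 1, 1).
So the schedule is: every Tuesday, Wednesday and Thursday.
The following Tuesday is Aug 8 2028.
Next Wednesday: Aug 9 2028.

Aug 8 2028, Aug 9 2028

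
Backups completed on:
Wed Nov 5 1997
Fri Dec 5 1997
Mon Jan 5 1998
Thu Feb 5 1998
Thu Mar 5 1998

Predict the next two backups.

Sun Apr 5 1998, Tue May 5 1998

The day-of-month is always 5 (30, 31, 31, 28 days between events).
So this recurs on the 5th of each month.
Next: April 1998 → Sun Apr 5 1998.
Next: May 1998 → Tue May 5 1998.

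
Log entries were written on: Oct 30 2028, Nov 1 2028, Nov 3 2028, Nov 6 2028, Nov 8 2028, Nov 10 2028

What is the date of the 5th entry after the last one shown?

Nov 22 2028

Every event lands on a Monday or Wednesday or Friday (gaps cycle 2, 2, 3, 2, 2).
So the schedule is: every Monday, Wednesday and Friday.
The following Monday is Nov 13 2028.
Next Wednesday: Nov 15 2028.
Next Friday: Nov 17 2028.
Next Monday: Nov 20 2028.
The following Wednesday is Nov 22 2028.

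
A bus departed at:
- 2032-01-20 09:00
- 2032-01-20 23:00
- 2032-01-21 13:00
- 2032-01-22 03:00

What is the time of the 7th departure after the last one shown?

The interval is a steady 14 hours (14, 14, 14).
2032-01-22 03:00 + 14 h = 2032-01-22 17:00.
2032-01-22 17:00 + 14 h = 2032-01-23 07:00.
2032-01-23 07:00 + 14 h = 2032-01-23 21:00.
2032-01-23 21:00 + 14 h = 2032-01-24 11:00.
2032-01-24 11:00 + 14 h = 2032-01-25 01:00.
2032-01-25 01:00 + 14 h = 2032-01-25 15:00.
2032-01-25 15:00 + 14 h = 2032-01-26 05:00.

2032-01-26 05:00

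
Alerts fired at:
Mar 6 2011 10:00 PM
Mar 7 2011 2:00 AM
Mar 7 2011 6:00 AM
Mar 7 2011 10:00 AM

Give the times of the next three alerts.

Gaps: 4, 4, 4 hours — each event is 4 hours after the previous one.
Mar 7 2011 10:00 AM + 4 h = Mar 7 2011 2:00 PM.
Mar 7 2011 2:00 PM + 4 h = Mar 7 2011 6:00 PM.
Mar 7 2011 6:00 PM + 4 h = Mar 7 2011 10:00 PM.

Mar 7 2011 2:00 PM, Mar 7 2011 6:00 PM, Mar 7 2011 10:00 PM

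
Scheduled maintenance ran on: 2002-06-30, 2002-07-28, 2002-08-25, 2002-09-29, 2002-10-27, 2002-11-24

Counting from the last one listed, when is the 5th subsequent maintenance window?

All Sundays; the gaps (28, 28, 35, 28, 28) vary with month length.
This is the last Sunday of each month.
December 2002 ends with Sunday 2002-12-29.
January 2003 ends with Sunday 2003-01-26.
February 2003 ends with Sunday 2003-02-23.
March 2003 ends with Sunday 2003-03-30.
April 2003 ends with Sunday 2003-04-27.

2003-04-27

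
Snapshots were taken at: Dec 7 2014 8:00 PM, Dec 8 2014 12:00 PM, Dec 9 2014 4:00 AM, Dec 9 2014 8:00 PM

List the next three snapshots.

The interval is a steady 16 hours (16, 16, 16).
Dec 9 2014 8:00 PM + 16 h = Dec 10 2014 12:00 PM.
Dec 10 2014 12:00 PM + 16 h = Dec 11 2014 4:00 AM.
Dec 11 2014 4:00 AM + 16 h = Dec 11 2014 8:00 PM.

Dec 10 2014 12:00 PM, Dec 11 2014 4:00 AM, Dec 11 2014 8:00 PM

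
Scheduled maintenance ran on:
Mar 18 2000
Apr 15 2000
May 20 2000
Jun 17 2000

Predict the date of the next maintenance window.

Gaps: 28, 35, 28 days — a mix of 28 and 35. Every date is a Saturday.
Each is the 3rd Saturday of its month.
July 2000 — 3rd Saturday is Jul 15 2000.

Jul 15 2000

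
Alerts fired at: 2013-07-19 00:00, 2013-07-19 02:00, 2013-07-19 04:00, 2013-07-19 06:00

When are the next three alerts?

Gaps: 2, 2, 2 hours — each event is 2 hours after the previous one.
2013-07-19 06:00 + 2 h = 2013-07-19 08:00.
2013-07-19 08:00 + 2 h = 2013-07-19 10:00.
2013-07-19 10:00 + 2 h = 2013-07-19 12:00.

2013-07-19 08:00, 2013-07-19 10:00, 2013-07-19 12:00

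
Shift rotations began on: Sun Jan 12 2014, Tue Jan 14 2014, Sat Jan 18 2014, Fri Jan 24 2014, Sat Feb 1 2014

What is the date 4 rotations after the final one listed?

Intervals are 2, 4, 6, 8 days — an arithmetic progression with common difference 2.
Next gap: 10 days. Sat Feb 1 2014 + 10 days = Tue Feb 11 2014.
Next gap: 12 days. Tue Feb 11 2014 + 12 days = Sun Feb 23 2014.
Next gap: 14 days. Sun Feb 23 2014 + 14 days = Sun Mar 9 2014.
Next gap: 16 days. Sun Mar 9 2014 + 16 days = Tue Mar 25 2014.

Tue Mar 25 2014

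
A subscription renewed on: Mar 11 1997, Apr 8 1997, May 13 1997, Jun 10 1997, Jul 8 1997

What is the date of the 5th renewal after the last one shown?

These are Tuesdays at 28- or 35-day spacing (28, 35, 28, 28).
The pattern: 2nd Tuesday of the month.
2nd Tuesday of August 1997: Aug 12 1997.
2nd Tuesday of September 1997: Sep 9 1997.
2nd Tuesday of October 1997: Oct 14 1997.
2nd Tuesday of November 1997: Nov 11 1997.
December 1997 — 2nd Tuesday is Dec 9 1997.

Dec 9 1997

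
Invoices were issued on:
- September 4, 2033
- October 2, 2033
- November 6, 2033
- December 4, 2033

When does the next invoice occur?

January 1, 2034

These are Sundays at 28- or 35-day spacing (28, 35, 28).
The pattern: 1st Sunday of the month.
1st Sunday of January 2034: January 1, 2034.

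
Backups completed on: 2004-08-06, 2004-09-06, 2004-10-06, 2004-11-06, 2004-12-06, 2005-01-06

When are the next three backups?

Each date is the 6th; the gaps (31, 30, 31, 30, 31) track the month lengths.
The rule is the 6th of each month.
February 2005: 2005-02-06.
Next: March 2005 → 2005-03-06.
April 2005: 2005-04-06.

2005-02-06, 2005-03-06, 2005-04-06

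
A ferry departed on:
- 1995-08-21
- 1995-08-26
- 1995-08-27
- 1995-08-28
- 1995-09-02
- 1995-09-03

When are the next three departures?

1995-09-04, 1995-09-09, 1995-09-10

The gap pattern 5, 1, 1, 5, 1 repeats every 3 events.
These are the Mondays, Saturdays and Sundays of each week.
Next Monday: 1995-09-04.
Next Saturday: 1995-09-09.
Next Sunday: 1995-09-10.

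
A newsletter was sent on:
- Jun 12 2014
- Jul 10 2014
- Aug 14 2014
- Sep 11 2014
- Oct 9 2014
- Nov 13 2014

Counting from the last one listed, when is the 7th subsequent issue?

Jun 11 2015

All dates are Thursdays, 28, 35, 28, 28, 35 days apart.
Specifically, the 2nd Thursday of each month.
December 2014 — 2nd Thursday is Dec 11 2014.
January 2015 — 2nd Thursday is Jan 8 2015.
February 2015 — 2nd Thursday is Feb 12 2015.
2nd Thursday of March 2015: Mar 12 2015.
April 2015 — 2nd Thursday is Apr 9 2015.
May 2015 — 2nd Thursday is May 14 2015.
June 2015 — 2nd Thursday is Jun 11 2015.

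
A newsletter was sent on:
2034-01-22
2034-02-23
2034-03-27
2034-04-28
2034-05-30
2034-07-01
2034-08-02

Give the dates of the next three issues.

The spacing is 32, 32, 32, 32, 32, 32 days — always 32 days.
2034-08-02 + 32 days = 2034-09-03.
2034-09-03 + 32 days = 2034-10-05.
2034-10-05 + 32 days = 2034-11-06.

2034-09-03, 2034-10-05, 2034-11-06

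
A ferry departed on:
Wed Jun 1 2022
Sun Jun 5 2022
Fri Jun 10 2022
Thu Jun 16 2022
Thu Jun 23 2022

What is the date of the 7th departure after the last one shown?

Intervals are 4, 5, 6, 7 days — an arithmetic progression with common difference 1.
Next gap: 8 days. Thu Jun 23 2022 + 8 days = Fri Jul 1 2022.
Next gap: 9 days. Fri Jul 1 2022 + 9 days = Sun Jul 10 2022.
Next gap: 10 days. Sun Jul 10 2022 + 10 days = Wed Jul 20 2022.
Next gap: 11 days. Wed Jul 20 2022 + 11 days = Sun Jul 31 2022.
Next gap: 12 days. Sun Jul 31 2022 + 12 days = Fri Aug 12 2022.
Next gap: 13 days. Fri Aug 12 2022 + 13 days = Thu Aug 25 2022.
Next gap: 14 days. Thu Aug 25 2022 + 14 days = Thu Sep 8 2022.

Thu Sep 8 2022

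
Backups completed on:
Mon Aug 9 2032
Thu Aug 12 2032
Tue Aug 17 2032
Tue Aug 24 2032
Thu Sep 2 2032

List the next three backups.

Intervals are 3, 5, 7, 9 days — an arithmetic progression with common difference 2.
Next gap: 11 days. Thu Sep 2 2032 + 11 days = Mon Sep 13 2032.
Next gap: 13 days. Mon Sep 13 2032 + 13 days = Sun Sep 26 2032.
Next gap: 15 days. Sun Sep 26 2032 + 15 days = Mon Oct 11 2032.

Mon Sep 13 2032, Sun Sep 26 2032, Mon Oct 11 2032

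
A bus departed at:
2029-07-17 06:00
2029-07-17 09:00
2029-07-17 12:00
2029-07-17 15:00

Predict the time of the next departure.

2029-07-17 18:00

Gaps: 3, 3, 3 hours — each event is 3 hours after the previous one.
2029-07-17 15:00 + 3 h = 2029-07-17 18:00.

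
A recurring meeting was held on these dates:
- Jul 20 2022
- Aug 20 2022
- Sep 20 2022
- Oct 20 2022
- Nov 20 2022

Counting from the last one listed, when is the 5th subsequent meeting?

Gaps: 31, 31, 30, 31 days — not constant. Every event is on the 20th of the month.
Pattern: the 20th of each month.
December 2022: Dec 20 2022.
Next: January 2023 → Jan 20 2023.
February 2023: Feb 20 2023.
March 2023: Mar 20 2023.
April 2023: Apr 20 2023.

Apr 20 2023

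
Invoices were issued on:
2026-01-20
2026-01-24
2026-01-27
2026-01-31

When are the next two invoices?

2026-02-03, 2026-02-07

Gaps: 4, 3, 4 days — not constant, but cyclic with period 2.
The events fall on every Tuesday and Saturday.
Next Tuesday: 2026-02-03.
The following Saturday is 2026-02-07.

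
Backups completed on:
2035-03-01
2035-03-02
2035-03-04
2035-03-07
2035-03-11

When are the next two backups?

Intervals are 1, 2, 3, 4 days — an arithmetic progression with common difference 1.
Next gap: 5 days. 2035-03-11 + 5 days = 2035-03-16.
Next gap: 6 days. 2035-03-16 + 6 days = 2035-03-22.

2035-03-16, 2035-03-22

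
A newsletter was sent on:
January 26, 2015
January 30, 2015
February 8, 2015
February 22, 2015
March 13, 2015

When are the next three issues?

Gaps: 4, 9, 14, 19 days — each gap is 5 larger than the previous one.
Next gap: 24 days. March 13, 2015 + 24 days = April 6, 2015.
Next gap: 29 days. April 6, 2015 + 29 days = May 5, 2015.
Next gap: 34 days. May 5, 2015 + 34 days = June 8, 2015.

April 6, 2015; May 5, 2015; June 8, 2015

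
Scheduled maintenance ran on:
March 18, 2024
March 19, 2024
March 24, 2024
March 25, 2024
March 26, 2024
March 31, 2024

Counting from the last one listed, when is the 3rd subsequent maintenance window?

April 7, 2024

Gaps: 1, 5, 1, 1, 5 days — not constant, but cyclic with period 3.
The events fall on every Monday, Tuesday and Sunday.
Next Monday: April 1, 2024.
The following Tuesday is April 2, 2024.
Next Sunday: April 7, 2024.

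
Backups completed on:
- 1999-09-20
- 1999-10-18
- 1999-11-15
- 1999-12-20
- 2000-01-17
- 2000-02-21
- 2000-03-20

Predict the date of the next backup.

Gaps: 28, 28, 35, 28, 35, 28 days — a mix of 28 and 35. Every date is a Monday.
Each is the 3rd Monday of its month.
April 2000 — 3rd Monday is 2000-04-17.

2000-04-17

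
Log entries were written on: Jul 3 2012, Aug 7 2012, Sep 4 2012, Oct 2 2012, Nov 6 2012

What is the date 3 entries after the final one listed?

Feb 5 2013

These are Tuesdays at 28- or 35-day spacing (35, 28, 28, 35).
The pattern: 1st Tuesday of the month.
December 2012 — 1st Tuesday is Dec 4 2012.
January 2013 — 1st Tuesday is Jan 1 2013.
1st Tuesday of February 2013: Feb 5 2013.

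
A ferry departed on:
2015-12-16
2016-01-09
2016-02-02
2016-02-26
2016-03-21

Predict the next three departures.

Gaps between consecutive events: 24, 24, 24, 24 days — a constant 24-day interval.
2016-03-21 + 24 days = 2016-04-14.
2016-04-14 + 24 days = 2016-05-08.
2016-05-08 + 24 days = 2016-06-01.

2016-04-14, 2016-05-08, 2016-06-01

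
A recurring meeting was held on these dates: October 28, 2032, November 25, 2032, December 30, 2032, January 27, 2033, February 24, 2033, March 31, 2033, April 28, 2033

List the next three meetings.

These are Thursdays with 28, 35, 28, 28, 35, 28-day gaps.
Each is the final Thursday of its month — December 30, 2032 is past the 28th, so '4th Thursday' doesn't fit.
Last Thursday of May 2033: May 26, 2033.
Last Thursday of June 2033: June 30, 2033.
Last Thursday of July 2033: July 28, 2033.

May 26, 2033; June 30, 2033; July 28, 2033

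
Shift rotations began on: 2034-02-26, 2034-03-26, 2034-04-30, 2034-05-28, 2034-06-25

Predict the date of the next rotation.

2034-07-30

Every date is a Sunday; gaps 28, 35, 28, 28 days.
Each is the last Sunday of its month (at least one falls on the 29th or later, ruling out '4th Sunday').
Last Sunday of July 2034: 2034-07-30.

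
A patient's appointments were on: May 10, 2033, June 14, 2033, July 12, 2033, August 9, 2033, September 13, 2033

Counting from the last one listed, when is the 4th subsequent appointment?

These are Tuesdays at 28- or 35-day spacing (35, 28, 28, 35).
The pattern: 2nd Tuesday of the month.
October 2033 — 2nd Tuesday is October 11, 2033.
2nd Tuesday of November 2033: November 8, 2033.
December 2033 — 2nd Tuesday is December 13, 2033.
January 2034 — 2nd Tuesday is January 10, 2034.

January 10, 2034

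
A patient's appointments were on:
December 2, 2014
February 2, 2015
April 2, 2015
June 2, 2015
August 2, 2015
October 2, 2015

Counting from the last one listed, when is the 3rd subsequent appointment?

The day-of-month is always 2 (62, 59, 61, 61, 61 days between events).
So this recurs on the 2nd of every 2 months.
Next: December 2015 → December 2, 2015.
Next: February 2016 → February 2, 2016.
April 2016: April 2, 2016.

April 2, 2016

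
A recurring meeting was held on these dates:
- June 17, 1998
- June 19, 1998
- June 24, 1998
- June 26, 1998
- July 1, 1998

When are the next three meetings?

July 3, 1998; July 8, 1998; July 10, 1998

The gap pattern 2, 5, 2, 5 repeats every 2 events.
These are the Wednesdays and Fridays of each week.
Next Friday: July 3, 1998.
The following Wednesday is July 8, 1998.
The following Friday is July 10, 1998.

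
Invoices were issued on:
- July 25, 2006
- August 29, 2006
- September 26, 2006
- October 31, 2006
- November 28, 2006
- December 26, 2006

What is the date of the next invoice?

January 30, 2007

Every date is a Tuesday; gaps 35, 28, 35, 28, 28 days.
Each is the last Tuesday of its month (at least one falls on the 29th or later, ruling out '4th Tuesday').
January 2007 ends with Tuesday January 30, 2007.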